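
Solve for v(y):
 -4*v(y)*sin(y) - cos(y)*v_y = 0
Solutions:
 v(y) = C1*cos(y)^4


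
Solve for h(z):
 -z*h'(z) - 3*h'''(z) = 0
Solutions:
 h(z) = C1 + Integral(C2*airyai(-3^(2/3)*z/3) + C3*airybi(-3^(2/3)*z/3), z)


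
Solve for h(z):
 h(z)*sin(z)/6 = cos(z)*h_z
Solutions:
 h(z) = C1/cos(z)^(1/6)


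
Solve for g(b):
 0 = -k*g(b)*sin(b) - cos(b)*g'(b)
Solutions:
 g(b) = C1*exp(k*log(cos(b)))


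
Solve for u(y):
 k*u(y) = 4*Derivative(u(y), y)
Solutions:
 u(y) = C1*exp(k*y/4)


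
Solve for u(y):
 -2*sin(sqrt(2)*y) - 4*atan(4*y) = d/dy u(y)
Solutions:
 u(y) = C1 - 4*y*atan(4*y) + log(16*y^2 + 1)/2 + sqrt(2)*cos(sqrt(2)*y)


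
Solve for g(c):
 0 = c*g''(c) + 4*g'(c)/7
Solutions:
 g(c) = C1 + C2*c^(3/7)


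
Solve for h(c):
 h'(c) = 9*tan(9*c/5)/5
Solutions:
 h(c) = C1 - log(cos(9*c/5))


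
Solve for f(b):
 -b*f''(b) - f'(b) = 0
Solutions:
 f(b) = C1 + C2*log(b)


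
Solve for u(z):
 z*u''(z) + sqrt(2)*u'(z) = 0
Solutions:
 u(z) = C1 + C2*z^(1 - sqrt(2))


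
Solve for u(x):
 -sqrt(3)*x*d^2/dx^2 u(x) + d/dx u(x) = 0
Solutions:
 u(x) = C1 + C2*x^(sqrt(3)/3 + 1)


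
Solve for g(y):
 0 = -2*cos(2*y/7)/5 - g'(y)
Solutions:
 g(y) = C1 - 7*sin(2*y/7)/5


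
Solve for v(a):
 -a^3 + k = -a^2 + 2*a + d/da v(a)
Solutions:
 v(a) = C1 - a^4/4 + a^3/3 - a^2 + a*k


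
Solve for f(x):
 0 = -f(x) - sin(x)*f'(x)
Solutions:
 f(x) = C1*sqrt(cos(x) + 1)/sqrt(cos(x) - 1)


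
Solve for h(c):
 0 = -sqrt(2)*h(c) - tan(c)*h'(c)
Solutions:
 h(c) = C1/sin(c)^(sqrt(2))


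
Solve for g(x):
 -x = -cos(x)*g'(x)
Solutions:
 g(x) = C1 + Integral(x/cos(x), x)


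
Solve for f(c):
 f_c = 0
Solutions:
 f(c) = C1


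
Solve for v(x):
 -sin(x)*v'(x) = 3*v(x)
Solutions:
 v(x) = C1*(cos(x) + 1)^(3/2)/(cos(x) - 1)^(3/2)


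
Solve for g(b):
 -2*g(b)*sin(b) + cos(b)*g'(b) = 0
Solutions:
 g(b) = C1/cos(b)^2


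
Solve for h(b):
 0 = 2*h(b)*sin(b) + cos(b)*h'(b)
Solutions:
 h(b) = C1*cos(b)^2


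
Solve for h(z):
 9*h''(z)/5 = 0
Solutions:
 h(z) = C1 + C2*z


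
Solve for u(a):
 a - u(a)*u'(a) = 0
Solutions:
 u(a) = -sqrt(C1 + a^2)
 u(a) = sqrt(C1 + a^2)


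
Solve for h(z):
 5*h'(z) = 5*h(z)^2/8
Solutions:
 h(z) = -8/(C1 + z)


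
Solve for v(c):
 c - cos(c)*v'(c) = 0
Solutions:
 v(c) = C1 + Integral(c/cos(c), c)


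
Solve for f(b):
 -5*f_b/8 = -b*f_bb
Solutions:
 f(b) = C1 + C2*b^(13/8)


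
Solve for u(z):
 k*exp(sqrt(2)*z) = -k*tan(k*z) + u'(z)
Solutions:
 u(z) = C1 + k*Piecewise((sqrt(2)*exp(sqrt(2)*z)/2 + log(tan(k*z)^2 + 1)/(2*k), Ne(k, 0)), (sqrt(2)*exp(sqrt(2)*z)/2, True))


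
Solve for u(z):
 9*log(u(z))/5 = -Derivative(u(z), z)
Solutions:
 li(u(z)) = C1 - 9*z/5


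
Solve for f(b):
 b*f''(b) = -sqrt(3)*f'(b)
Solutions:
 f(b) = C1 + C2*b^(1 - sqrt(3))


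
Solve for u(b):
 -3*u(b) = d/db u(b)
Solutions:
 u(b) = C1*exp(-3*b)


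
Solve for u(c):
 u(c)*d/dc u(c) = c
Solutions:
 u(c) = -sqrt(C1 + c^2)
 u(c) = sqrt(C1 + c^2)


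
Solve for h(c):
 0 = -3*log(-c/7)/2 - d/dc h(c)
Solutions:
 h(c) = C1 - 3*c*log(-c)/2 + 3*c*(1 + log(7))/2


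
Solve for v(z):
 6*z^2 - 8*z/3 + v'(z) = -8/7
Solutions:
 v(z) = C1 - 2*z^3 + 4*z^2/3 - 8*z/7


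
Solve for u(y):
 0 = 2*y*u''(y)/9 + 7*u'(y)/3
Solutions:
 u(y) = C1 + C2/y^(19/2)


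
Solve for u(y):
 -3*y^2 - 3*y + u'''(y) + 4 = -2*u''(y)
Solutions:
 u(y) = C1 + C2*y + C3*exp(-2*y) + y^4/8 - y^2


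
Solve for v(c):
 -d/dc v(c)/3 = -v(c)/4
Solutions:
 v(c) = C1*exp(3*c/4)


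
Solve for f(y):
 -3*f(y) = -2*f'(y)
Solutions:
 f(y) = C1*exp(3*y/2)


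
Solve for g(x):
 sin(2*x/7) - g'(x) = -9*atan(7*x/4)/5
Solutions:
 g(x) = C1 + 9*x*atan(7*x/4)/5 - 18*log(49*x^2 + 16)/35 - 7*cos(2*x/7)/2


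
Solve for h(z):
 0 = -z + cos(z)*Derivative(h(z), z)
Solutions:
 h(z) = C1 + Integral(z/cos(z), z)


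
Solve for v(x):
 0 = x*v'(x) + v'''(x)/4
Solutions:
 v(x) = C1 + Integral(C2*airyai(-2^(2/3)*x) + C3*airybi(-2^(2/3)*x), x)


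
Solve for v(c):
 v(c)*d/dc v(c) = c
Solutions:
 v(c) = -sqrt(C1 + c^2)
 v(c) = sqrt(C1 + c^2)


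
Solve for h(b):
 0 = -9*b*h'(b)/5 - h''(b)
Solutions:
 h(b) = C1 + C2*erf(3*sqrt(10)*b/10)


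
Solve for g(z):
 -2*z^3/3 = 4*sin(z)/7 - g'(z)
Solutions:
 g(z) = C1 + z^4/6 - 4*cos(z)/7


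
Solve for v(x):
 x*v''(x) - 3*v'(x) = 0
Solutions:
 v(x) = C1 + C2*x^4


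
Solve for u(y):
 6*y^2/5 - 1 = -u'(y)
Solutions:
 u(y) = C1 - 2*y^3/5 + y


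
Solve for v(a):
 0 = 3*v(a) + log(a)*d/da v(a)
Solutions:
 v(a) = C1*exp(-3*li(a))


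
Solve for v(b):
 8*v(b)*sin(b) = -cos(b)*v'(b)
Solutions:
 v(b) = C1*cos(b)^8


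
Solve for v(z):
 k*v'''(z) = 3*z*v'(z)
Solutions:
 v(z) = C1 + Integral(C2*airyai(3^(1/3)*z*(1/k)^(1/3)) + C3*airybi(3^(1/3)*z*(1/k)^(1/3)), z)


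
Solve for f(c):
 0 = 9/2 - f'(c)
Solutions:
 f(c) = C1 + 9*c/2


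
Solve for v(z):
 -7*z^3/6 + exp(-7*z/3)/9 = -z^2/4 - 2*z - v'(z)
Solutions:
 v(z) = C1 + 7*z^4/24 - z^3/12 - z^2 + exp(-7*z/3)/21


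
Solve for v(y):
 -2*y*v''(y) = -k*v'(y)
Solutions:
 v(y) = C1 + y^(re(k)/2 + 1)*(C2*sin(log(y)*Abs(im(k))/2) + C3*cos(log(y)*im(k)/2))


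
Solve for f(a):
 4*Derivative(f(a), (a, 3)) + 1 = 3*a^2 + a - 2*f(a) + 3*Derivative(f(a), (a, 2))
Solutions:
 f(a) = C1*exp(a*((4*sqrt(14) + 15)^(-1/3) + 2 + (4*sqrt(14) + 15)^(1/3))/8)*sin(sqrt(3)*a*(-(4*sqrt(14) + 15)^(1/3) + (4*sqrt(14) + 15)^(-1/3))/8) + C2*exp(a*((4*sqrt(14) + 15)^(-1/3) + 2 + (4*sqrt(14) + 15)^(1/3))/8)*cos(sqrt(3)*a*(-(4*sqrt(14) + 15)^(1/3) + (4*sqrt(14) + 15)^(-1/3))/8) + C3*exp(a*(-(4*sqrt(14) + 15)^(1/3) - 1/(4*sqrt(14) + 15)^(1/3) + 1)/4) + 3*a^2/2 + a/2 + 4


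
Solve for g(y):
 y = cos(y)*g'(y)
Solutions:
 g(y) = C1 + Integral(y/cos(y), y)


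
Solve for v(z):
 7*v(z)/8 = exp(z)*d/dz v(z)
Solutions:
 v(z) = C1*exp(-7*exp(-z)/8)


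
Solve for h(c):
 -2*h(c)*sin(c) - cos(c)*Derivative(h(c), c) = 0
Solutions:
 h(c) = C1*cos(c)^2


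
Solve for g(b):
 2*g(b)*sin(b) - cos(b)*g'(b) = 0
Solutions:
 g(b) = C1/cos(b)^2


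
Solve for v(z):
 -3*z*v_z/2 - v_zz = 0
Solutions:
 v(z) = C1 + C2*erf(sqrt(3)*z/2)


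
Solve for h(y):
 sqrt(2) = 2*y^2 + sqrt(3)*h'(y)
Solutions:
 h(y) = C1 - 2*sqrt(3)*y^3/9 + sqrt(6)*y/3


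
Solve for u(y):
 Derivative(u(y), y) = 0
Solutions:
 u(y) = C1


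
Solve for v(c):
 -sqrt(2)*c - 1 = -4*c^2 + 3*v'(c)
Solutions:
 v(c) = C1 + 4*c^3/9 - sqrt(2)*c^2/6 - c/3


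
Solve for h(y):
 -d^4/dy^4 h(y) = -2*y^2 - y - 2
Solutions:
 h(y) = C1 + C2*y + C3*y^2 + C4*y^3 + y^6/180 + y^5/120 + y^4/12


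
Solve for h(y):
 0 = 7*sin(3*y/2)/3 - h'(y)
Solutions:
 h(y) = C1 - 14*cos(3*y/2)/9


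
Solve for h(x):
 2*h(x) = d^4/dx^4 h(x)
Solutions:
 h(x) = C1*exp(-2^(1/4)*x) + C2*exp(2^(1/4)*x) + C3*sin(2^(1/4)*x) + C4*cos(2^(1/4)*x)


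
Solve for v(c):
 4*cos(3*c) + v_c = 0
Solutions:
 v(c) = C1 - 4*sin(3*c)/3


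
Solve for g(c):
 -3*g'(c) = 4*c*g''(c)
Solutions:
 g(c) = C1 + C2*c^(1/4)


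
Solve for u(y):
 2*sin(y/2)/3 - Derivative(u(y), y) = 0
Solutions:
 u(y) = C1 - 4*cos(y/2)/3


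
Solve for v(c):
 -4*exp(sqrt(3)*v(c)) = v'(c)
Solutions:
 v(c) = sqrt(3)*(2*log(1/(C1 + 4*c)) - log(3))/6


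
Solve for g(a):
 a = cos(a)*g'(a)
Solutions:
 g(a) = C1 + Integral(a/cos(a), a)


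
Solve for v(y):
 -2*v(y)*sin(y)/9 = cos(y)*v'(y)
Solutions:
 v(y) = C1*cos(y)^(2/9)


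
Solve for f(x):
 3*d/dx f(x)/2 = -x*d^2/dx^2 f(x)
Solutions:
 f(x) = C1 + C2/sqrt(x)


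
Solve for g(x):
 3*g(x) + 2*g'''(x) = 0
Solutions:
 g(x) = C3*exp(-2^(2/3)*3^(1/3)*x/2) + (C1*sin(2^(2/3)*3^(5/6)*x/4) + C2*cos(2^(2/3)*3^(5/6)*x/4))*exp(2^(2/3)*3^(1/3)*x/4)


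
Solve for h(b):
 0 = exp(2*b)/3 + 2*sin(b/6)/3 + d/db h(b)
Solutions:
 h(b) = C1 - exp(2*b)/6 + 4*cos(b/6)


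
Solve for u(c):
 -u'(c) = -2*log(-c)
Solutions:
 u(c) = C1 + 2*c*log(-c) - 2*c


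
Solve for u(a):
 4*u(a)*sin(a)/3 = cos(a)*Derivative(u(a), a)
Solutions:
 u(a) = C1/cos(a)^(4/3)


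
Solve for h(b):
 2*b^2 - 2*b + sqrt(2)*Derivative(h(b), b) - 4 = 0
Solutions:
 h(b) = C1 - sqrt(2)*b^3/3 + sqrt(2)*b^2/2 + 2*sqrt(2)*b


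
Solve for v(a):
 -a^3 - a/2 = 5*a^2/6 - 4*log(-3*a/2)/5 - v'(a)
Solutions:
 v(a) = C1 + a^4/4 + 5*a^3/18 + a^2/4 - 4*a*log(-a)/5 + 4*a*(-log(3) + log(2) + 1)/5


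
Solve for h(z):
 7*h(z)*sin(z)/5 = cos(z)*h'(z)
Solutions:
 h(z) = C1/cos(z)^(7/5)


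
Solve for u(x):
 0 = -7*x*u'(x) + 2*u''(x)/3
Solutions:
 u(x) = C1 + C2*erfi(sqrt(21)*x/2)


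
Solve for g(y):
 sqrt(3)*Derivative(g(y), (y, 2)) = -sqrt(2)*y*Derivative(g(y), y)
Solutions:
 g(y) = C1 + C2*erf(6^(3/4)*y/6)


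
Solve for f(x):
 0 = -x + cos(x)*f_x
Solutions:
 f(x) = C1 + Integral(x/cos(x), x)


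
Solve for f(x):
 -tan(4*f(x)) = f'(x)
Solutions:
 f(x) = -asin(C1*exp(-4*x))/4 + pi/4
 f(x) = asin(C1*exp(-4*x))/4


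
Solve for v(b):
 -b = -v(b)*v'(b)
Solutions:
 v(b) = -sqrt(C1 + b^2)
 v(b) = sqrt(C1 + b^2)


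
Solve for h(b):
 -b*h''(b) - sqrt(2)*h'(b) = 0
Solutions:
 h(b) = C1 + C2*b^(1 - sqrt(2))


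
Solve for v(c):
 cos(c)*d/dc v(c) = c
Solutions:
 v(c) = C1 + Integral(c/cos(c), c)


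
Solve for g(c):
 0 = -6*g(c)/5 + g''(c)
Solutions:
 g(c) = C1*exp(-sqrt(30)*c/5) + C2*exp(sqrt(30)*c/5)


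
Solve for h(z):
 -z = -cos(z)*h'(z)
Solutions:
 h(z) = C1 + Integral(z/cos(z), z)


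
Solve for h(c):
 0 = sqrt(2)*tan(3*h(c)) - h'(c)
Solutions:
 h(c) = -asin(C1*exp(3*sqrt(2)*c))/3 + pi/3
 h(c) = asin(C1*exp(3*sqrt(2)*c))/3


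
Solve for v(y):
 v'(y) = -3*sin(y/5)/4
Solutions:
 v(y) = C1 + 15*cos(y/5)/4


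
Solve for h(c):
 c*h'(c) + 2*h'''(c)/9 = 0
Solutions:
 h(c) = C1 + Integral(C2*airyai(-6^(2/3)*c/2) + C3*airybi(-6^(2/3)*c/2), c)


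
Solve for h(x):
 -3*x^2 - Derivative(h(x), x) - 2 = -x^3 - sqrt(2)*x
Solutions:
 h(x) = C1 + x^4/4 - x^3 + sqrt(2)*x^2/2 - 2*x


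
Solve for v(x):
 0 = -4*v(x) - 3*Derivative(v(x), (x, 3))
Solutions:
 v(x) = C3*exp(-6^(2/3)*x/3) + (C1*sin(2^(2/3)*3^(1/6)*x/2) + C2*cos(2^(2/3)*3^(1/6)*x/2))*exp(6^(2/3)*x/6)


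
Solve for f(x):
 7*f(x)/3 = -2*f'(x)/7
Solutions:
 f(x) = C1*exp(-49*x/6)


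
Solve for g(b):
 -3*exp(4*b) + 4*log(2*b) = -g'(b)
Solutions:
 g(b) = C1 - 4*b*log(b) + 4*b*(1 - log(2)) + 3*exp(4*b)/4


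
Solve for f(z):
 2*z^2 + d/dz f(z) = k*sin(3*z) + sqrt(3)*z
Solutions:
 f(z) = C1 - k*cos(3*z)/3 - 2*z^3/3 + sqrt(3)*z^2/2


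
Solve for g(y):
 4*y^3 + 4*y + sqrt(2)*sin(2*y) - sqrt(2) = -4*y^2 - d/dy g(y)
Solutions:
 g(y) = C1 - y^4 - 4*y^3/3 - 2*y^2 + sqrt(2)*y + sqrt(2)*cos(2*y)/2


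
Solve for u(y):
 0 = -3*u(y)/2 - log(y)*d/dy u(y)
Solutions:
 u(y) = C1*exp(-3*li(y)/2)


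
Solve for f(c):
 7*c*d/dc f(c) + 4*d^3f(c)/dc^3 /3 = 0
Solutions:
 f(c) = C1 + Integral(C2*airyai(-42^(1/3)*c/2) + C3*airybi(-42^(1/3)*c/2), c)


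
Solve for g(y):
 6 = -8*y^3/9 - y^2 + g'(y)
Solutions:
 g(y) = C1 + 2*y^4/9 + y^3/3 + 6*y


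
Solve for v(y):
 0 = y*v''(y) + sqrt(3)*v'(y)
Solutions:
 v(y) = C1 + C2*y^(1 - sqrt(3))


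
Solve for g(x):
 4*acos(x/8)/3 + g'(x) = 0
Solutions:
 g(x) = C1 - 4*x*acos(x/8)/3 + 4*sqrt(64 - x^2)/3


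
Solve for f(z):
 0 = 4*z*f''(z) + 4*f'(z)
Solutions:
 f(z) = C1 + C2*log(z)


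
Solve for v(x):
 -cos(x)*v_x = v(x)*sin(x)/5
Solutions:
 v(x) = C1*cos(x)^(1/5)


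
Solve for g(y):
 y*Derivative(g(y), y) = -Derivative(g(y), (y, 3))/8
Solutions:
 g(y) = C1 + Integral(C2*airyai(-2*y) + C3*airybi(-2*y), y)


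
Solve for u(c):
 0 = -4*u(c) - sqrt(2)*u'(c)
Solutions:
 u(c) = C1*exp(-2*sqrt(2)*c)


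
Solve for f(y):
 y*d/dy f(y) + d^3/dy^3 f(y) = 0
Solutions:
 f(y) = C1 + Integral(C2*airyai(-y) + C3*airybi(-y), y)


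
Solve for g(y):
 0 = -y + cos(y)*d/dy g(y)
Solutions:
 g(y) = C1 + Integral(y/cos(y), y)


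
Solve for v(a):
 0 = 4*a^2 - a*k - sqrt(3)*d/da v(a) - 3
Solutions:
 v(a) = C1 + 4*sqrt(3)*a^3/9 - sqrt(3)*a^2*k/6 - sqrt(3)*a


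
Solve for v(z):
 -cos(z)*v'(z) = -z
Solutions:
 v(z) = C1 + Integral(z/cos(z), z)


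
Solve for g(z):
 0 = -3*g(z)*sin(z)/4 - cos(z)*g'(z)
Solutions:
 g(z) = C1*cos(z)^(3/4)


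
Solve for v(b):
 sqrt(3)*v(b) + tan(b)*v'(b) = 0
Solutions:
 v(b) = C1/sin(b)^(sqrt(3))


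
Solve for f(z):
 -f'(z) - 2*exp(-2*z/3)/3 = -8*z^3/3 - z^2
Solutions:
 f(z) = C1 + 2*z^4/3 + z^3/3 + exp(-2*z/3)


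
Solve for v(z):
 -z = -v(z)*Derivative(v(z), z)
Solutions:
 v(z) = -sqrt(C1 + z^2)
 v(z) = sqrt(C1 + z^2)


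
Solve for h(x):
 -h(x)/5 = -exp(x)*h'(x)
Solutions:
 h(x) = C1*exp(-exp(-x)/5)


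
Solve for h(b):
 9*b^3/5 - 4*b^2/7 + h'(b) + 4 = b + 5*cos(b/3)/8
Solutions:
 h(b) = C1 - 9*b^4/20 + 4*b^3/21 + b^2/2 - 4*b + 15*sin(b/3)/8


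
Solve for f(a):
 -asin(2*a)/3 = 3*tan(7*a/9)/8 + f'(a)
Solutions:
 f(a) = C1 - a*asin(2*a)/3 - sqrt(1 - 4*a^2)/6 + 27*log(cos(7*a/9))/56


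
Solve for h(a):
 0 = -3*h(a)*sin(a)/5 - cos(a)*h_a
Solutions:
 h(a) = C1*cos(a)^(3/5)


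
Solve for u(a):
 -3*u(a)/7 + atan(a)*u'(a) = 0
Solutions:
 u(a) = C1*exp(3*Integral(1/atan(a), a)/7)


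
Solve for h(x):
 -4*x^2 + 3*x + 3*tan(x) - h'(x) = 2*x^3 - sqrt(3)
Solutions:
 h(x) = C1 - x^4/2 - 4*x^3/3 + 3*x^2/2 + sqrt(3)*x - 3*log(cos(x))


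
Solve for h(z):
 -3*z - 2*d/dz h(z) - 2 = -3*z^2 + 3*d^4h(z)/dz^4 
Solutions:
 h(z) = C1 + C4*exp(-2^(1/3)*3^(2/3)*z/3) + z^3/2 - 3*z^2/4 - z + (C2*sin(2^(1/3)*3^(1/6)*z/2) + C3*cos(2^(1/3)*3^(1/6)*z/2))*exp(2^(1/3)*3^(2/3)*z/6)


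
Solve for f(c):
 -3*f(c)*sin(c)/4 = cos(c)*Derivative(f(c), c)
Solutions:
 f(c) = C1*cos(c)^(3/4)


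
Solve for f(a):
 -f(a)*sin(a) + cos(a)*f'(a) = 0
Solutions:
 f(a) = C1/cos(a)


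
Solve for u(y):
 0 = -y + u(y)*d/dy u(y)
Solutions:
 u(y) = -sqrt(C1 + y^2)
 u(y) = sqrt(C1 + y^2)


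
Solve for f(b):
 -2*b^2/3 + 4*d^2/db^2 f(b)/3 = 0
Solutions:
 f(b) = C1 + C2*b + b^4/24


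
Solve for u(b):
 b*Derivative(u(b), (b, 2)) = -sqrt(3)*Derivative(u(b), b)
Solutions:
 u(b) = C1 + C2*b^(1 - sqrt(3))


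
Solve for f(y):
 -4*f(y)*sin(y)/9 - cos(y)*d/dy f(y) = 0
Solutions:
 f(y) = C1*cos(y)^(4/9)


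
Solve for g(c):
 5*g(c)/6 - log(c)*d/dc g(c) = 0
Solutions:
 g(c) = C1*exp(5*li(c)/6)


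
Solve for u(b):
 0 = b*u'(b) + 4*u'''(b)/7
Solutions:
 u(b) = C1 + Integral(C2*airyai(-14^(1/3)*b/2) + C3*airybi(-14^(1/3)*b/2), b)


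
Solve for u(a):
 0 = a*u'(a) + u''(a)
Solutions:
 u(a) = C1 + C2*erf(sqrt(2)*a/2)


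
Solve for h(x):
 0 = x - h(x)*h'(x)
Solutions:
 h(x) = -sqrt(C1 + x^2)
 h(x) = sqrt(C1 + x^2)


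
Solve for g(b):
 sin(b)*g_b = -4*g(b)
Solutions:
 g(b) = C1*(cos(b)^2 + 2*cos(b) + 1)/(cos(b)^2 - 2*cos(b) + 1)


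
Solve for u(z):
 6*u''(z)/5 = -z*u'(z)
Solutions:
 u(z) = C1 + C2*erf(sqrt(15)*z/6)


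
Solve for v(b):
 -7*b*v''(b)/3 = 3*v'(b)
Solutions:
 v(b) = C1 + C2/b^(2/7)


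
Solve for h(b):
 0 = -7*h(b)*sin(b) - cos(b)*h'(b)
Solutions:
 h(b) = C1*cos(b)^7


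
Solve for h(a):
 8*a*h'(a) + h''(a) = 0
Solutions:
 h(a) = C1 + C2*erf(2*a)


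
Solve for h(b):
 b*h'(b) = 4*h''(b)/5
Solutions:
 h(b) = C1 + C2*erfi(sqrt(10)*b/4)


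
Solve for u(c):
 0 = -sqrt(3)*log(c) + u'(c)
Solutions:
 u(c) = C1 + sqrt(3)*c*log(c) - sqrt(3)*c


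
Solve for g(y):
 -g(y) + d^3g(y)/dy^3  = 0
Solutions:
 g(y) = C3*exp(y) + (C1*sin(sqrt(3)*y/2) + C2*cos(sqrt(3)*y/2))*exp(-y/2)


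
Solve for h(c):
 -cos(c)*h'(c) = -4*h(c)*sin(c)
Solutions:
 h(c) = C1/cos(c)^4


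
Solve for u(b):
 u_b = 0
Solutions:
 u(b) = C1


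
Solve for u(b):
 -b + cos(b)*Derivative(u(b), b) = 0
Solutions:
 u(b) = C1 + Integral(b/cos(b), b)


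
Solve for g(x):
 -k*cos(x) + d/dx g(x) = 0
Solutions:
 g(x) = C1 + k*sin(x)


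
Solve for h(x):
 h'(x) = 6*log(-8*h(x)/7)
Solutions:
 -Integral(1/(log(-_y) - log(7) + 3*log(2)), (_y, h(x)))/6 = C1 - x


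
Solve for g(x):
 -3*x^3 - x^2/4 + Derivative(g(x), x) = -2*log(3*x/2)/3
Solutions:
 g(x) = C1 + 3*x^4/4 + x^3/12 - 2*x*log(x)/3 - 2*x*log(3)/3 + 2*x*log(2)/3 + 2*x/3


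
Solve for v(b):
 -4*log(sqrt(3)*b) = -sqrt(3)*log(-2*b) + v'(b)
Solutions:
 v(b) = C1 - b*(4 - sqrt(3))*log(b) + b*(-2*log(3) - sqrt(3) + sqrt(3)*log(2) + 4 + sqrt(3)*I*pi)


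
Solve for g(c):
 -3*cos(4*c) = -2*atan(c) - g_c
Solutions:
 g(c) = C1 - 2*c*atan(c) + log(c^2 + 1) + 3*sin(4*c)/4


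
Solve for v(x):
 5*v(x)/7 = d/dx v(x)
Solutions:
 v(x) = C1*exp(5*x/7)


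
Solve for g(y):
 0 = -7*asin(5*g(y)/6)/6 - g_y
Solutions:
 Integral(1/asin(5*_y/6), (_y, g(y))) = C1 - 7*y/6


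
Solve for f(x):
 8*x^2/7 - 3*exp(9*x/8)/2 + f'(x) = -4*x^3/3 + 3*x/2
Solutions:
 f(x) = C1 - x^4/3 - 8*x^3/21 + 3*x^2/4 + 4*exp(9*x/8)/3


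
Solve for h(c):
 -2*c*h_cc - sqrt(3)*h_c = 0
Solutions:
 h(c) = C1 + C2*c^(1 - sqrt(3)/2)


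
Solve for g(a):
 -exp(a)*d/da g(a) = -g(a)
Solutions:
 g(a) = C1*exp(-exp(-a))


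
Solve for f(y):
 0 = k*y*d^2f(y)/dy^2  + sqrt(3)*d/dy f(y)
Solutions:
 f(y) = C1 + y^(((re(k) - sqrt(3))*re(k) + im(k)^2)/(re(k)^2 + im(k)^2))*(C2*sin(sqrt(3)*log(y)*Abs(im(k))/(re(k)^2 + im(k)^2)) + C3*cos(sqrt(3)*log(y)*im(k)/(re(k)^2 + im(k)^2)))


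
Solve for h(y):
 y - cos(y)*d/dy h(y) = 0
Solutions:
 h(y) = C1 + Integral(y/cos(y), y)


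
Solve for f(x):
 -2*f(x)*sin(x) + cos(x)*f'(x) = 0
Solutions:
 f(x) = C1/cos(x)^2


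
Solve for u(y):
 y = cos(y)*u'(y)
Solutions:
 u(y) = C1 + Integral(y/cos(y), y)


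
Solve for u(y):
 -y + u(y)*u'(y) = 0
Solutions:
 u(y) = -sqrt(C1 + y^2)
 u(y) = sqrt(C1 + y^2)


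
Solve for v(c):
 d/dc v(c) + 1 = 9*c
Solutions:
 v(c) = C1 + 9*c^2/2 - c


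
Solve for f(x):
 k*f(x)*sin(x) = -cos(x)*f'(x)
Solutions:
 f(x) = C1*exp(k*log(cos(x)))


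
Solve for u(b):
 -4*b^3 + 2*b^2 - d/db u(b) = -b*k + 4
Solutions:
 u(b) = C1 - b^4 + 2*b^3/3 + b^2*k/2 - 4*b


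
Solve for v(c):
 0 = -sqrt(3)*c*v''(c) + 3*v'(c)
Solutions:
 v(c) = C1 + C2*c^(1 + sqrt(3))


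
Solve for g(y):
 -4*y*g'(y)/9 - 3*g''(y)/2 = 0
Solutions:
 g(y) = C1 + C2*erf(2*sqrt(3)*y/9)


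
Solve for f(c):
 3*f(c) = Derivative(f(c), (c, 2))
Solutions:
 f(c) = C1*exp(-sqrt(3)*c) + C2*exp(sqrt(3)*c)


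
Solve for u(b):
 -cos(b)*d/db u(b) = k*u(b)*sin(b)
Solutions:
 u(b) = C1*exp(k*log(cos(b)))


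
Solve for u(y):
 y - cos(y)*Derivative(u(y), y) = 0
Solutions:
 u(y) = C1 + Integral(y/cos(y), y)


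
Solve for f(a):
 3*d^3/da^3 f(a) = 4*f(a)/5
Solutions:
 f(a) = C3*exp(30^(2/3)*a/15) + (C1*sin(10^(2/3)*3^(1/6)*a/10) + C2*cos(10^(2/3)*3^(1/6)*a/10))*exp(-30^(2/3)*a/30)


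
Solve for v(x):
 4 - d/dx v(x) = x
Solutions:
 v(x) = C1 - x^2/2 + 4*x


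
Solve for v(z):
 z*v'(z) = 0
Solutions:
 v(z) = C1


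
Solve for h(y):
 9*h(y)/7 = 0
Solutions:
 h(y) = 0


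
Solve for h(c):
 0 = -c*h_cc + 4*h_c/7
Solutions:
 h(c) = C1 + C2*c^(11/7)


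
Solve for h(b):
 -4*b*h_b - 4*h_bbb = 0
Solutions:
 h(b) = C1 + Integral(C2*airyai(-b) + C3*airybi(-b), b)


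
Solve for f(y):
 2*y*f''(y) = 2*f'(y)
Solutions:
 f(y) = C1 + C2*y^2


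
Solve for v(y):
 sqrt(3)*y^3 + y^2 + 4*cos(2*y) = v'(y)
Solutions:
 v(y) = C1 + sqrt(3)*y^4/4 + y^3/3 + 2*sin(2*y)


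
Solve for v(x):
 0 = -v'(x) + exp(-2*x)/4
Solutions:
 v(x) = C1 - exp(-2*x)/8


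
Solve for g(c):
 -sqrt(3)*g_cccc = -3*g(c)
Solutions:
 g(c) = C1*exp(-3^(1/8)*c) + C2*exp(3^(1/8)*c) + C3*sin(3^(1/8)*c) + C4*cos(3^(1/8)*c)


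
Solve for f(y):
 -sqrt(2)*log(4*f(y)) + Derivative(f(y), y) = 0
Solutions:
 -sqrt(2)*Integral(1/(log(_y) + 2*log(2)), (_y, f(y)))/2 = C1 - y


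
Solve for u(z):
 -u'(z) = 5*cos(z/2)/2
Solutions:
 u(z) = C1 - 5*sin(z/2)


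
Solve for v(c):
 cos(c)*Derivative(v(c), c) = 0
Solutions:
 v(c) = C1


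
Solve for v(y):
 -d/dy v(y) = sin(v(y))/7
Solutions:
 y/7 + log(cos(v(y)) - 1)/2 - log(cos(v(y)) + 1)/2 = C1


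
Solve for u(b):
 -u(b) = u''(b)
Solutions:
 u(b) = C1*sin(b) + C2*cos(b)


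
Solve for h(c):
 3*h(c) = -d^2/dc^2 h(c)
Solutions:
 h(c) = C1*sin(sqrt(3)*c) + C2*cos(sqrt(3)*c)


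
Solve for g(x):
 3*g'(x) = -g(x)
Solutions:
 g(x) = C1*exp(-x/3)


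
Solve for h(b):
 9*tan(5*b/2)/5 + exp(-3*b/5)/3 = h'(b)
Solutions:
 h(b) = C1 + 9*log(tan(5*b/2)^2 + 1)/25 - 5*exp(-3*b/5)/9


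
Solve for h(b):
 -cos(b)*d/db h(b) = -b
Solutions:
 h(b) = C1 + Integral(b/cos(b), b)


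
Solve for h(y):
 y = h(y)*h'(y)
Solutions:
 h(y) = -sqrt(C1 + y^2)
 h(y) = sqrt(C1 + y^2)


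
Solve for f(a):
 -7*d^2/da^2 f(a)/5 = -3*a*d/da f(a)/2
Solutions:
 f(a) = C1 + C2*erfi(sqrt(105)*a/14)


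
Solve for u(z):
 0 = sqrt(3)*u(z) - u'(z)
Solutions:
 u(z) = C1*exp(sqrt(3)*z)


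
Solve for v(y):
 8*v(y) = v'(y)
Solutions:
 v(y) = C1*exp(8*y)


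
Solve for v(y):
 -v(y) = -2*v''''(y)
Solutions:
 v(y) = C1*exp(-2^(3/4)*y/2) + C2*exp(2^(3/4)*y/2) + C3*sin(2^(3/4)*y/2) + C4*cos(2^(3/4)*y/2)


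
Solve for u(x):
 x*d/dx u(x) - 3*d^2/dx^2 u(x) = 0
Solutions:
 u(x) = C1 + C2*erfi(sqrt(6)*x/6)


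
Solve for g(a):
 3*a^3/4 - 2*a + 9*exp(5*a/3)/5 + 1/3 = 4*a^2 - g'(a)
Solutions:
 g(a) = C1 - 3*a^4/16 + 4*a^3/3 + a^2 - a/3 - 27*exp(5*a/3)/25


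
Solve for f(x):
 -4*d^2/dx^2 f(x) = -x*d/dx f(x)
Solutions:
 f(x) = C1 + C2*erfi(sqrt(2)*x/4)


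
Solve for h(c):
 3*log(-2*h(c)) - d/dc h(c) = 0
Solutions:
 -Integral(1/(log(-_y) + log(2)), (_y, h(c)))/3 = C1 - c


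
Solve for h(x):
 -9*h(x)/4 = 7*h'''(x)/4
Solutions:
 h(x) = C3*exp(-21^(2/3)*x/7) + (C1*sin(3*3^(1/6)*7^(2/3)*x/14) + C2*cos(3*3^(1/6)*7^(2/3)*x/14))*exp(21^(2/3)*x/14)


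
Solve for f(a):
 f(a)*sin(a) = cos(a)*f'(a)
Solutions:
 f(a) = C1/cos(a)


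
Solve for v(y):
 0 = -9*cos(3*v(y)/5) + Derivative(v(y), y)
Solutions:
 -9*y - 5*log(sin(3*v(y)/5) - 1)/6 + 5*log(sin(3*v(y)/5) + 1)/6 = C1


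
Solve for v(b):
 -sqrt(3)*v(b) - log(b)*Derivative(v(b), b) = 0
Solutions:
 v(b) = C1*exp(-sqrt(3)*li(b))


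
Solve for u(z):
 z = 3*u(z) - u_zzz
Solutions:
 u(z) = C3*exp(3^(1/3)*z) + z/3 + (C1*sin(3^(5/6)*z/2) + C2*cos(3^(5/6)*z/2))*exp(-3^(1/3)*z/2)


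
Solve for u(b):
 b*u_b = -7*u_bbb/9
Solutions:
 u(b) = C1 + Integral(C2*airyai(-21^(2/3)*b/7) + C3*airybi(-21^(2/3)*b/7), b)


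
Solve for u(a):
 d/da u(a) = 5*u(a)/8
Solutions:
 u(a) = C1*exp(5*a/8)


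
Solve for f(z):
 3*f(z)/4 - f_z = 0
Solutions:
 f(z) = C1*exp(3*z/4)


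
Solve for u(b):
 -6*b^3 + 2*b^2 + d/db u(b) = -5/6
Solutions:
 u(b) = C1 + 3*b^4/2 - 2*b^3/3 - 5*b/6


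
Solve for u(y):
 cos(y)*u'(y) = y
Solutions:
 u(y) = C1 + Integral(y/cos(y), y)


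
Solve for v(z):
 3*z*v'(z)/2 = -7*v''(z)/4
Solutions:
 v(z) = C1 + C2*erf(sqrt(21)*z/7)


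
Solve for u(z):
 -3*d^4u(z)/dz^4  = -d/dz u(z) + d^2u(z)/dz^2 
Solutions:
 u(z) = C1 + C2*exp(-2^(1/3)*z*(-2/(9 + sqrt(85))^(1/3) + 2^(1/3)*(9 + sqrt(85))^(1/3))/12)*sin(2^(1/3)*sqrt(3)*z*(2/(9 + sqrt(85))^(1/3) + 2^(1/3)*(9 + sqrt(85))^(1/3))/12) + C3*exp(-2^(1/3)*z*(-2/(9 + sqrt(85))^(1/3) + 2^(1/3)*(9 + sqrt(85))^(1/3))/12)*cos(2^(1/3)*sqrt(3)*z*(2/(9 + sqrt(85))^(1/3) + 2^(1/3)*(9 + sqrt(85))^(1/3))/12) + C4*exp(2^(1/3)*z*(-2/(9 + sqrt(85))^(1/3) + 2^(1/3)*(9 + sqrt(85))^(1/3))/6)


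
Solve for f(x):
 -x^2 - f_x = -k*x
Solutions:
 f(x) = C1 + k*x^2/2 - x^3/3


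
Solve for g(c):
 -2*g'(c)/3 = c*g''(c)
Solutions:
 g(c) = C1 + C2*c^(1/3)


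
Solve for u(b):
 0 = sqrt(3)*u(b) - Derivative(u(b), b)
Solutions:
 u(b) = C1*exp(sqrt(3)*b)


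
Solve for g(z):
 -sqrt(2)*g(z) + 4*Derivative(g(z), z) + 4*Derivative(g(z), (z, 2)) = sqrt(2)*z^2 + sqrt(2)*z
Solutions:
 g(z) = C1*exp(z*(-1 + sqrt(1 + sqrt(2)))/2) + C2*exp(-z*(1 + sqrt(1 + sqrt(2)))/2) - z^2 - 4*sqrt(2)*z - z - 16 - 6*sqrt(2)


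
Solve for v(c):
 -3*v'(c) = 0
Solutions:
 v(c) = C1


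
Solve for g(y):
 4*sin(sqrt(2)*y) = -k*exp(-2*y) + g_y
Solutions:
 g(y) = C1 - k*exp(-2*y)/2 - 2*sqrt(2)*cos(sqrt(2)*y)


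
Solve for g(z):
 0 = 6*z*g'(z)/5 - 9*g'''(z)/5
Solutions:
 g(z) = C1 + Integral(C2*airyai(2^(1/3)*3^(2/3)*z/3) + C3*airybi(2^(1/3)*3^(2/3)*z/3), z)


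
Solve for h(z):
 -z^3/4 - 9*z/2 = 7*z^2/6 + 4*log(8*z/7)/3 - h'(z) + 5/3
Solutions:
 h(z) = C1 + z^4/16 + 7*z^3/18 + 9*z^2/4 + 4*z*log(z)/3 - 4*z*log(7)/3 + z/3 + 4*z*log(2)


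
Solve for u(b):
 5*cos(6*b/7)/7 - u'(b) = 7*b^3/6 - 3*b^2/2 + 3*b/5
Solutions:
 u(b) = C1 - 7*b^4/24 + b^3/2 - 3*b^2/10 + 5*sin(6*b/7)/6


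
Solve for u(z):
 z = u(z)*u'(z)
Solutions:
 u(z) = -sqrt(C1 + z^2)
 u(z) = sqrt(C1 + z^2)


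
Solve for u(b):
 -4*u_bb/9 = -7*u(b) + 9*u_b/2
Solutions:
 u(b) = C1*exp(3*b*(-27 + sqrt(1177))/16) + C2*exp(-3*b*(27 + sqrt(1177))/16)


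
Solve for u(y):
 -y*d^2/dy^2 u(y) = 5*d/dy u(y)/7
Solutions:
 u(y) = C1 + C2*y^(2/7)


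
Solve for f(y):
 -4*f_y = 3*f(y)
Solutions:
 f(y) = C1*exp(-3*y/4)


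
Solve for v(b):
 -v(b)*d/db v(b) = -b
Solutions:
 v(b) = -sqrt(C1 + b^2)
 v(b) = sqrt(C1 + b^2)


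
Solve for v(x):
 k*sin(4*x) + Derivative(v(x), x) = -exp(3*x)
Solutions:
 v(x) = C1 + k*cos(4*x)/4 - exp(3*x)/3


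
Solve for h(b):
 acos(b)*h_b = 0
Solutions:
 h(b) = C1


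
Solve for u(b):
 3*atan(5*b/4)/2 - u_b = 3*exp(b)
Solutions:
 u(b) = C1 + 3*b*atan(5*b/4)/2 - 3*exp(b) - 3*log(25*b^2 + 16)/5


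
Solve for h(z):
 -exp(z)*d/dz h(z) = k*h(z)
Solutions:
 h(z) = C1*exp(k*exp(-z))


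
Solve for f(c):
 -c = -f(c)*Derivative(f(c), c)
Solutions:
 f(c) = -sqrt(C1 + c^2)
 f(c) = sqrt(C1 + c^2)


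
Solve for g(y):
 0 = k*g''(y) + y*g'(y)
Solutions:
 g(y) = C1 + C2*sqrt(k)*erf(sqrt(2)*y*sqrt(1/k)/2)


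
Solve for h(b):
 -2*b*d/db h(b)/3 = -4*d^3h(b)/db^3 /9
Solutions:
 h(b) = C1 + Integral(C2*airyai(2^(2/3)*3^(1/3)*b/2) + C3*airybi(2^(2/3)*3^(1/3)*b/2), b)


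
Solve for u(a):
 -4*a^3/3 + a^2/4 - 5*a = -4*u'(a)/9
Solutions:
 u(a) = C1 + 3*a^4/4 - 3*a^3/16 + 45*a^2/8


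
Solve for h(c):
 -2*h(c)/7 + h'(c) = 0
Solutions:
 h(c) = C1*exp(2*c/7)


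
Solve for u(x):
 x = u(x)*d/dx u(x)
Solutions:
 u(x) = -sqrt(C1 + x^2)
 u(x) = sqrt(C1 + x^2)


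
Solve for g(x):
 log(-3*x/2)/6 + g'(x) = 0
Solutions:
 g(x) = C1 - x*log(-x)/6 + x*(-log(3) + log(2) + 1)/6


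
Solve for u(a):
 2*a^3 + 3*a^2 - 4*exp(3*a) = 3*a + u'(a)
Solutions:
 u(a) = C1 + a^4/2 + a^3 - 3*a^2/2 - 4*exp(3*a)/3


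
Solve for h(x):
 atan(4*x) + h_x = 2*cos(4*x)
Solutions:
 h(x) = C1 - x*atan(4*x) + log(16*x^2 + 1)/8 + sin(4*x)/2


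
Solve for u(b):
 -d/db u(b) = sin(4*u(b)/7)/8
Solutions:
 b/8 + 7*log(cos(4*u(b)/7) - 1)/8 - 7*log(cos(4*u(b)/7) + 1)/8 = C1


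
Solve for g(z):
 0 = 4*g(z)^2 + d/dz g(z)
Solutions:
 g(z) = 1/(C1 + 4*z)


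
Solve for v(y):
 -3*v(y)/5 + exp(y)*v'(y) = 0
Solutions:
 v(y) = C1*exp(-3*exp(-y)/5)


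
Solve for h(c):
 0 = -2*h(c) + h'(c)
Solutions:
 h(c) = C1*exp(2*c)


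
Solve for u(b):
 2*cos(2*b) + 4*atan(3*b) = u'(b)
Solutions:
 u(b) = C1 + 4*b*atan(3*b) - 2*log(9*b^2 + 1)/3 + sin(2*b)


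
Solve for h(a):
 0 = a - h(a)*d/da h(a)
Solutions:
 h(a) = -sqrt(C1 + a^2)
 h(a) = sqrt(C1 + a^2)


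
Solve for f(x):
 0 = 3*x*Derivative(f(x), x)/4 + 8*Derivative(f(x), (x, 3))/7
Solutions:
 f(x) = C1 + Integral(C2*airyai(-42^(1/3)*x/4) + C3*airybi(-42^(1/3)*x/4), x)


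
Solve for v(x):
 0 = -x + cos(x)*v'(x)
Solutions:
 v(x) = C1 + Integral(x/cos(x), x)


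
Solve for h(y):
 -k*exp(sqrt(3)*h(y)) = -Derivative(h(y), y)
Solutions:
 h(y) = sqrt(3)*(2*log(-1/(C1 + k*y)) - log(3))/6


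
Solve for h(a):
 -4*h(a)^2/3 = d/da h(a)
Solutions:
 h(a) = 3/(C1 + 4*a)


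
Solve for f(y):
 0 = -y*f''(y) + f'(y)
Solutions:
 f(y) = C1 + C2*y^2


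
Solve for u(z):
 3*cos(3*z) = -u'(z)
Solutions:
 u(z) = C1 - sin(3*z)


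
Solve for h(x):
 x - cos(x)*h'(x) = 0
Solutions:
 h(x) = C1 + Integral(x/cos(x), x)


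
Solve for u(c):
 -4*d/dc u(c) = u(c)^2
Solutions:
 u(c) = 4/(C1 + c)


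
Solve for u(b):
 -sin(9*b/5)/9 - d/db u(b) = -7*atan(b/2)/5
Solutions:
 u(b) = C1 + 7*b*atan(b/2)/5 - 7*log(b^2 + 4)/5 + 5*cos(9*b/5)/81


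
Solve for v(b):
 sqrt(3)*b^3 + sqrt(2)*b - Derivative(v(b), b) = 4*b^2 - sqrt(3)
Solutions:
 v(b) = C1 + sqrt(3)*b^4/4 - 4*b^3/3 + sqrt(2)*b^2/2 + sqrt(3)*b


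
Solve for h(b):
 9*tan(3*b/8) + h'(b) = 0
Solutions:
 h(b) = C1 + 24*log(cos(3*b/8))


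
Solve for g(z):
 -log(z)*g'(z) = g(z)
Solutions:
 g(z) = C1*exp(-li(z))


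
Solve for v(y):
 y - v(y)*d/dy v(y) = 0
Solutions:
 v(y) = -sqrt(C1 + y^2)
 v(y) = sqrt(C1 + y^2)


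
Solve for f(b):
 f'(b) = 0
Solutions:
 f(b) = C1


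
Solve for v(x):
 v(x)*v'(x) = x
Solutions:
 v(x) = -sqrt(C1 + x^2)
 v(x) = sqrt(C1 + x^2)


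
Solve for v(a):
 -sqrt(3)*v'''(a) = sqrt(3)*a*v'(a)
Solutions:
 v(a) = C1 + Integral(C2*airyai(-a) + C3*airybi(-a), a)


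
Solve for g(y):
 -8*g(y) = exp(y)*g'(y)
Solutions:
 g(y) = C1*exp(8*exp(-y))


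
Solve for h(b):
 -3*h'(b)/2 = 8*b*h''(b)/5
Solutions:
 h(b) = C1 + C2*b^(1/16)


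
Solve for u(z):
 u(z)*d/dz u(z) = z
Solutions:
 u(z) = -sqrt(C1 + z^2)
 u(z) = sqrt(C1 + z^2)


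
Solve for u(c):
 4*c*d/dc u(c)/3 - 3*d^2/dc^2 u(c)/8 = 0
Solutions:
 u(c) = C1 + C2*erfi(4*c/3)


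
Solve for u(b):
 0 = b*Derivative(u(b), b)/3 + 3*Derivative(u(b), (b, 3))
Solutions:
 u(b) = C1 + Integral(C2*airyai(-3^(1/3)*b/3) + C3*airybi(-3^(1/3)*b/3), b)


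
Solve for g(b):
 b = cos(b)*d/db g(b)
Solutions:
 g(b) = C1 + Integral(b/cos(b), b)


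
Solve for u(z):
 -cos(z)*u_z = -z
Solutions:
 u(z) = C1 + Integral(z/cos(z), z)


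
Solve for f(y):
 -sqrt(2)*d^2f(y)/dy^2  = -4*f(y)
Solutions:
 f(y) = C1*exp(-2^(3/4)*y) + C2*exp(2^(3/4)*y)


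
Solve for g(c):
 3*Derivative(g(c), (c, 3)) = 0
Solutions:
 g(c) = C1 + C2*c + C3*c^2


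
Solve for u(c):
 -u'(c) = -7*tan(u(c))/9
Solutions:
 u(c) = pi - asin(C1*exp(7*c/9))
 u(c) = asin(C1*exp(7*c/9))


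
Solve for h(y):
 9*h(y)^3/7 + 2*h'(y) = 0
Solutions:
 h(y) = -sqrt(7)*sqrt(-1/(C1 - 9*y))
 h(y) = sqrt(7)*sqrt(-1/(C1 - 9*y))


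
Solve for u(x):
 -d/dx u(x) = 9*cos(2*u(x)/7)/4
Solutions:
 9*x/4 - 7*log(sin(2*u(x)/7) - 1)/4 + 7*log(sin(2*u(x)/7) + 1)/4 = C1


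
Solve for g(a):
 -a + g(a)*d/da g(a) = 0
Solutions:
 g(a) = -sqrt(C1 + a^2)
 g(a) = sqrt(C1 + a^2)


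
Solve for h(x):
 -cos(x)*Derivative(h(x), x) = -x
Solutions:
 h(x) = C1 + Integral(x/cos(x), x)


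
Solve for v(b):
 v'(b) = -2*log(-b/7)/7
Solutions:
 v(b) = C1 - 2*b*log(-b)/7 + 2*b*(1 + log(7))/7


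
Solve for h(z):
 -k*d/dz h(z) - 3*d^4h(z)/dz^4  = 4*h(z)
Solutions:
 h(z) = C1*exp(2^(2/3)*sqrt(3)*z*(-sqrt(2^(1/3)*(3*k^2 + sqrt(9*k^4 - 16384))^(1/3) + 32/(3*k^2 + sqrt(9*k^4 - 16384))^(1/3)) + sqrt(4*sqrt(3)*k/sqrt(2^(1/3)*(3*k^2 + sqrt(9*k^4 - 16384))^(1/3) + 32/(3*k^2 + sqrt(9*k^4 - 16384))^(1/3)) - 2^(1/3)*(3*k^2 + sqrt(9*k^4 - 16384))^(1/3) - 32/(3*k^2 + sqrt(9*k^4 - 16384))^(1/3)))/12) + C2*exp(2^(2/3)*sqrt(3)*z*(sqrt(2^(1/3)*(3*k^2 + sqrt(9*k^4 - 16384))^(1/3) + 32/(3*k^2 + sqrt(9*k^4 - 16384))^(1/3)) - sqrt(-4*sqrt(3)*k/sqrt(2^(1/3)*(3*k^2 + sqrt(9*k^4 - 16384))^(1/3) + 32/(3*k^2 + sqrt(9*k^4 - 16384))^(1/3)) - 2^(1/3)*(3*k^2 + sqrt(9*k^4 - 16384))^(1/3) - 32/(3*k^2 + sqrt(9*k^4 - 16384))^(1/3)))/12) + C3*exp(2^(2/3)*sqrt(3)*z*(sqrt(2^(1/3)*(3*k^2 + sqrt(9*k^4 - 16384))^(1/3) + 32/(3*k^2 + sqrt(9*k^4 - 16384))^(1/3)) + sqrt(-4*sqrt(3)*k/sqrt(2^(1/3)*(3*k^2 + sqrt(9*k^4 - 16384))^(1/3) + 32/(3*k^2 + sqrt(9*k^4 - 16384))^(1/3)) - 2^(1/3)*(3*k^2 + sqrt(9*k^4 - 16384))^(1/3) - 32/(3*k^2 + sqrt(9*k^4 - 16384))^(1/3)))/12) + C4*exp(-2^(2/3)*sqrt(3)*z*(sqrt(2^(1/3)*(3*k^2 + sqrt(9*k^4 - 16384))^(1/3) + 32/(3*k^2 + sqrt(9*k^4 - 16384))^(1/3)) + sqrt(4*sqrt(3)*k/sqrt(2^(1/3)*(3*k^2 + sqrt(9*k^4 - 16384))^(1/3) + 32/(3*k^2 + sqrt(9*k^4 - 16384))^(1/3)) - 2^(1/3)*(3*k^2 + sqrt(9*k^4 - 16384))^(1/3) - 32/(3*k^2 + sqrt(9*k^4 - 16384))^(1/3)))/12)


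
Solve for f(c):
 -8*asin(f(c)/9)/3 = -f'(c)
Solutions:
 Integral(1/asin(_y/9), (_y, f(c))) = C1 + 8*c/3


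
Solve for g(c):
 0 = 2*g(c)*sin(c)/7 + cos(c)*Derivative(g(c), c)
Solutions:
 g(c) = C1*cos(c)^(2/7)


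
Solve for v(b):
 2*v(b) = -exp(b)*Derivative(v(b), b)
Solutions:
 v(b) = C1*exp(2*exp(-b))


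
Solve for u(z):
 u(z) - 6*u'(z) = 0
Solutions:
 u(z) = C1*exp(z/6)


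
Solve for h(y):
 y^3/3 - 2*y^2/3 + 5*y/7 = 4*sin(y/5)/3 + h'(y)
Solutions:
 h(y) = C1 + y^4/12 - 2*y^3/9 + 5*y^2/14 + 20*cos(y/5)/3


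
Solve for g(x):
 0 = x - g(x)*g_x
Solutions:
 g(x) = -sqrt(C1 + x^2)
 g(x) = sqrt(C1 + x^2)


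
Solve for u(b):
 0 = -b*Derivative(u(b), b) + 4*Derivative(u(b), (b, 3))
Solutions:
 u(b) = C1 + Integral(C2*airyai(2^(1/3)*b/2) + C3*airybi(2^(1/3)*b/2), b)


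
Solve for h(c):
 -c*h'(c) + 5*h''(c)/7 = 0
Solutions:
 h(c) = C1 + C2*erfi(sqrt(70)*c/10)


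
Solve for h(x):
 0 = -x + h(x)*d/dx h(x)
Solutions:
 h(x) = -sqrt(C1 + x^2)
 h(x) = sqrt(C1 + x^2)


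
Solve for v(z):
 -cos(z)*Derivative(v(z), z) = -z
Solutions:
 v(z) = C1 + Integral(z/cos(z), z)


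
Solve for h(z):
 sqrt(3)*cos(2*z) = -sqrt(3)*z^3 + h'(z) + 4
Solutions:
 h(z) = C1 + sqrt(3)*z^4/4 - 4*z + sqrt(3)*sin(2*z)/2


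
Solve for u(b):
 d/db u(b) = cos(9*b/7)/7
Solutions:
 u(b) = C1 + sin(9*b/7)/9


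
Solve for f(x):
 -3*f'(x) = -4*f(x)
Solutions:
 f(x) = C1*exp(4*x/3)


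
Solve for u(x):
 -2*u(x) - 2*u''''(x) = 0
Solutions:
 u(x) = (C1*sin(sqrt(2)*x/2) + C2*cos(sqrt(2)*x/2))*exp(-sqrt(2)*x/2) + (C3*sin(sqrt(2)*x/2) + C4*cos(sqrt(2)*x/2))*exp(sqrt(2)*x/2)


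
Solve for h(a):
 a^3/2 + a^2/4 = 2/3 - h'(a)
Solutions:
 h(a) = C1 - a^4/8 - a^3/12 + 2*a/3


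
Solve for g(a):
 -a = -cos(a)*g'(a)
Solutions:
 g(a) = C1 + Integral(a/cos(a), a)


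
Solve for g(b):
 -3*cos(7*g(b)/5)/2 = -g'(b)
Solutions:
 -3*b/2 - 5*log(sin(7*g(b)/5) - 1)/14 + 5*log(sin(7*g(b)/5) + 1)/14 = C1


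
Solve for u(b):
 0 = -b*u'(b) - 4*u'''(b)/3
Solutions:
 u(b) = C1 + Integral(C2*airyai(-6^(1/3)*b/2) + C3*airybi(-6^(1/3)*b/2), b)


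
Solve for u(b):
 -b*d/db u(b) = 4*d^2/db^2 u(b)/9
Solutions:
 u(b) = C1 + C2*erf(3*sqrt(2)*b/4)


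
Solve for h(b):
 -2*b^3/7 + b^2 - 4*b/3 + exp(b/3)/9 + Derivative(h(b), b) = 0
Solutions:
 h(b) = C1 + b^4/14 - b^3/3 + 2*b^2/3 - exp(b/3)/3


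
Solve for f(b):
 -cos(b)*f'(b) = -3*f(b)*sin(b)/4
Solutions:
 f(b) = C1/cos(b)^(3/4)


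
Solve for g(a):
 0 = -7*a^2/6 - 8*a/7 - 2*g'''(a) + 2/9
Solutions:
 g(a) = C1 + C2*a + C3*a^2 - 7*a^5/720 - a^4/42 + a^3/54


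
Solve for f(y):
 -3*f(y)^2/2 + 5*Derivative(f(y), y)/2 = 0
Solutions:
 f(y) = -5/(C1 + 3*y)


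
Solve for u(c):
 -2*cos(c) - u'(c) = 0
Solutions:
 u(c) = C1 - 2*sin(c)


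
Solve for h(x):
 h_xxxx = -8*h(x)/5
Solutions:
 h(x) = (C1*sin(2^(1/4)*5^(3/4)*x/5) + C2*cos(2^(1/4)*5^(3/4)*x/5))*exp(-2^(1/4)*5^(3/4)*x/5) + (C3*sin(2^(1/4)*5^(3/4)*x/5) + C4*cos(2^(1/4)*5^(3/4)*x/5))*exp(2^(1/4)*5^(3/4)*x/5)


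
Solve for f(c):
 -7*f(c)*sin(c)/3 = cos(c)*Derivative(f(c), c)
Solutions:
 f(c) = C1*cos(c)^(7/3)


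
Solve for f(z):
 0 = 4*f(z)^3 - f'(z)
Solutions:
 f(z) = -sqrt(2)*sqrt(-1/(C1 + 4*z))/2
 f(z) = sqrt(2)*sqrt(-1/(C1 + 4*z))/2


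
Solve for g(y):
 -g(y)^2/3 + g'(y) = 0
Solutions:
 g(y) = -3/(C1 + y)


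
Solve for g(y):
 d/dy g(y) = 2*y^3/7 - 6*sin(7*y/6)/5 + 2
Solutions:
 g(y) = C1 + y^4/14 + 2*y + 36*cos(7*y/6)/35


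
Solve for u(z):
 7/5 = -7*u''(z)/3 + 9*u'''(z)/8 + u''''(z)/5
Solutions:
 u(z) = C1 + C2*z + C3*exp(z*(-135 + sqrt(45105))/48) + C4*exp(-z*(135 + sqrt(45105))/48) - 3*z^2/10


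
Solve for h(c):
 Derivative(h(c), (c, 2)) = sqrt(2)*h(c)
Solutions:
 h(c) = C1*exp(-2^(1/4)*c) + C2*exp(2^(1/4)*c)


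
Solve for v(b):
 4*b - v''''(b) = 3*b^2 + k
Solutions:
 v(b) = C1 + C2*b + C3*b^2 + C4*b^3 - b^6/120 + b^5/30 - b^4*k/24


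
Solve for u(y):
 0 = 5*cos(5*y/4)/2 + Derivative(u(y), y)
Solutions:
 u(y) = C1 - 2*sin(5*y/4)


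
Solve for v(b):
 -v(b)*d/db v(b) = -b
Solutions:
 v(b) = -sqrt(C1 + b^2)
 v(b) = sqrt(C1 + b^2)


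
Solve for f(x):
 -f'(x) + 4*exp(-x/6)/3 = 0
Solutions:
 f(x) = C1 - 8*exp(-x/6)


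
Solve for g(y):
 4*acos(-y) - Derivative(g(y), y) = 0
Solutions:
 g(y) = C1 + 4*y*acos(-y) + 4*sqrt(1 - y^2)


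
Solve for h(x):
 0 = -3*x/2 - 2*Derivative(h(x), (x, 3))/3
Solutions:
 h(x) = C1 + C2*x + C3*x^2 - 3*x^4/32


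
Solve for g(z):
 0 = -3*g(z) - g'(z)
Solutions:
 g(z) = C1*exp(-3*z)


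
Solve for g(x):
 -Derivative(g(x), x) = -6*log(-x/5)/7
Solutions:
 g(x) = C1 + 6*x*log(-x)/7 + 6*x*(-log(5) - 1)/7


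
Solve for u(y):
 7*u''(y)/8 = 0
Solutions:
 u(y) = C1 + C2*y


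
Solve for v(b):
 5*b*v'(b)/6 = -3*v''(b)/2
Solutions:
 v(b) = C1 + C2*erf(sqrt(10)*b/6)


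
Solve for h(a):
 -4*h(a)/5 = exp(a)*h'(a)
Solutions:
 h(a) = C1*exp(4*exp(-a)/5)


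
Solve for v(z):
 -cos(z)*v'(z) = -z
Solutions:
 v(z) = C1 + Integral(z/cos(z), z)


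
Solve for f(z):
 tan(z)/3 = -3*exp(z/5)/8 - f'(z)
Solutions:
 f(z) = C1 - 15*exp(z/5)/8 + log(cos(z))/3


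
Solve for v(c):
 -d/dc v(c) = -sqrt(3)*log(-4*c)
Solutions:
 v(c) = C1 + sqrt(3)*c*log(-c) + sqrt(3)*c*(-1 + 2*log(2))


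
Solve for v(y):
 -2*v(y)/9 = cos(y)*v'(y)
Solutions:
 v(y) = C1*(sin(y) - 1)^(1/9)/(sin(y) + 1)^(1/9)


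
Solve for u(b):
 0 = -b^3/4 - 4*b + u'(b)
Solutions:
 u(b) = C1 + b^4/16 + 2*b^2


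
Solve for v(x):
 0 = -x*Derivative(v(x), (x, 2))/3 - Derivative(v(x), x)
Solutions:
 v(x) = C1 + C2/x^2


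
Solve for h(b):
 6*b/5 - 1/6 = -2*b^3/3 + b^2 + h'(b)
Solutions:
 h(b) = C1 + b^4/6 - b^3/3 + 3*b^2/5 - b/6


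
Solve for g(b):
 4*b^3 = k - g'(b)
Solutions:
 g(b) = C1 - b^4 + b*k


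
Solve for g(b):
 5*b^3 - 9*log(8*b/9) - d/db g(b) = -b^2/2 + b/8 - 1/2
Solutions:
 g(b) = C1 + 5*b^4/4 + b^3/6 - b^2/16 - 9*b*log(b) - 27*b*log(2) + 19*b/2 + 18*b*log(3)


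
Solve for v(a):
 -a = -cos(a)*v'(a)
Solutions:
 v(a) = C1 + Integral(a/cos(a), a)


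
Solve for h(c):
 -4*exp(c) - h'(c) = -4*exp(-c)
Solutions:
 h(c) = C1 - 8*cosh(c)


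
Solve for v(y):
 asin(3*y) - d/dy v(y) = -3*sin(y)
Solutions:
 v(y) = C1 + y*asin(3*y) + sqrt(1 - 9*y^2)/3 - 3*cos(y)


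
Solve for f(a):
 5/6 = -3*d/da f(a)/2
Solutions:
 f(a) = C1 - 5*a/9


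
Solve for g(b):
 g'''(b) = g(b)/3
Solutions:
 g(b) = C3*exp(3^(2/3)*b/3) + (C1*sin(3^(1/6)*b/2) + C2*cos(3^(1/6)*b/2))*exp(-3^(2/3)*b/6)


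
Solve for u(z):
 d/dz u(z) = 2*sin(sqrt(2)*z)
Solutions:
 u(z) = C1 - sqrt(2)*cos(sqrt(2)*z)


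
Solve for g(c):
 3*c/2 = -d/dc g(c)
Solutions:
 g(c) = C1 - 3*c^2/4


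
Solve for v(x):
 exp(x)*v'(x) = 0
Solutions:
 v(x) = C1


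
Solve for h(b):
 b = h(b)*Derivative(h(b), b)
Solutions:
 h(b) = -sqrt(C1 + b^2)
 h(b) = sqrt(C1 + b^2)
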